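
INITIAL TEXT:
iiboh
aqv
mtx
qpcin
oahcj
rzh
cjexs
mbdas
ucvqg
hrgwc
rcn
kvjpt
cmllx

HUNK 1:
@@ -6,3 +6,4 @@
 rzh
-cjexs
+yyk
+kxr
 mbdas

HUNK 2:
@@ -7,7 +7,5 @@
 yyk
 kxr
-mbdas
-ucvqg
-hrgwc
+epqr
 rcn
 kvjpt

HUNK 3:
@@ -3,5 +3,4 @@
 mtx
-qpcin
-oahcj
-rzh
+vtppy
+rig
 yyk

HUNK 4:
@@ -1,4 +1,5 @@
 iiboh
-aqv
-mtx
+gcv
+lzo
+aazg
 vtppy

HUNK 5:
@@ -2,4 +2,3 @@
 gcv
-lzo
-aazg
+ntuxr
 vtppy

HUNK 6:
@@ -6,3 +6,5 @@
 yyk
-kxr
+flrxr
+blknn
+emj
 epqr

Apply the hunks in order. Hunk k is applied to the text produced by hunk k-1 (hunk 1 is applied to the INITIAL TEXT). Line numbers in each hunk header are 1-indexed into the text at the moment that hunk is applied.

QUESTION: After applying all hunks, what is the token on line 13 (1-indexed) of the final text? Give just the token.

Hunk 1: at line 6 remove [cjexs] add [yyk,kxr] -> 14 lines: iiboh aqv mtx qpcin oahcj rzh yyk kxr mbdas ucvqg hrgwc rcn kvjpt cmllx
Hunk 2: at line 7 remove [mbdas,ucvqg,hrgwc] add [epqr] -> 12 lines: iiboh aqv mtx qpcin oahcj rzh yyk kxr epqr rcn kvjpt cmllx
Hunk 3: at line 3 remove [qpcin,oahcj,rzh] add [vtppy,rig] -> 11 lines: iiboh aqv mtx vtppy rig yyk kxr epqr rcn kvjpt cmllx
Hunk 4: at line 1 remove [aqv,mtx] add [gcv,lzo,aazg] -> 12 lines: iiboh gcv lzo aazg vtppy rig yyk kxr epqr rcn kvjpt cmllx
Hunk 5: at line 2 remove [lzo,aazg] add [ntuxr] -> 11 lines: iiboh gcv ntuxr vtppy rig yyk kxr epqr rcn kvjpt cmllx
Hunk 6: at line 6 remove [kxr] add [flrxr,blknn,emj] -> 13 lines: iiboh gcv ntuxr vtppy rig yyk flrxr blknn emj epqr rcn kvjpt cmllx
Final line 13: cmllx

Answer: cmllx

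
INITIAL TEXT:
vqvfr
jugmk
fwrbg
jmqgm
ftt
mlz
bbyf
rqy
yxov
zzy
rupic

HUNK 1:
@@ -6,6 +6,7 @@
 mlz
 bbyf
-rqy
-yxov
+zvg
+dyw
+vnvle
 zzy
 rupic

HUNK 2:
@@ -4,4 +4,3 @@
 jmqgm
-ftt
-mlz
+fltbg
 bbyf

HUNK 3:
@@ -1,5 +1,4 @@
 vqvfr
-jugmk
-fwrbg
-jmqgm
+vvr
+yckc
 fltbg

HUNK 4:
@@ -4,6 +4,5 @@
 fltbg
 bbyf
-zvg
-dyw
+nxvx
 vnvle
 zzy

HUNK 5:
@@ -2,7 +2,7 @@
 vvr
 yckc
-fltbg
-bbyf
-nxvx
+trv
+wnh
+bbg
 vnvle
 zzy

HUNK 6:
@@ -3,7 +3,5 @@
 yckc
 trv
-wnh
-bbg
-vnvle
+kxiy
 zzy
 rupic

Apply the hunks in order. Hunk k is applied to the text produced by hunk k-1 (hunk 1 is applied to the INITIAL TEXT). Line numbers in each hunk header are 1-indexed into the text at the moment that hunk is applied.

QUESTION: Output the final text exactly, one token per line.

Hunk 1: at line 6 remove [rqy,yxov] add [zvg,dyw,vnvle] -> 12 lines: vqvfr jugmk fwrbg jmqgm ftt mlz bbyf zvg dyw vnvle zzy rupic
Hunk 2: at line 4 remove [ftt,mlz] add [fltbg] -> 11 lines: vqvfr jugmk fwrbg jmqgm fltbg bbyf zvg dyw vnvle zzy rupic
Hunk 3: at line 1 remove [jugmk,fwrbg,jmqgm] add [vvr,yckc] -> 10 lines: vqvfr vvr yckc fltbg bbyf zvg dyw vnvle zzy rupic
Hunk 4: at line 4 remove [zvg,dyw] add [nxvx] -> 9 lines: vqvfr vvr yckc fltbg bbyf nxvx vnvle zzy rupic
Hunk 5: at line 2 remove [fltbg,bbyf,nxvx] add [trv,wnh,bbg] -> 9 lines: vqvfr vvr yckc trv wnh bbg vnvle zzy rupic
Hunk 6: at line 3 remove [wnh,bbg,vnvle] add [kxiy] -> 7 lines: vqvfr vvr yckc trv kxiy zzy rupic

Answer: vqvfr
vvr
yckc
trv
kxiy
zzy
rupic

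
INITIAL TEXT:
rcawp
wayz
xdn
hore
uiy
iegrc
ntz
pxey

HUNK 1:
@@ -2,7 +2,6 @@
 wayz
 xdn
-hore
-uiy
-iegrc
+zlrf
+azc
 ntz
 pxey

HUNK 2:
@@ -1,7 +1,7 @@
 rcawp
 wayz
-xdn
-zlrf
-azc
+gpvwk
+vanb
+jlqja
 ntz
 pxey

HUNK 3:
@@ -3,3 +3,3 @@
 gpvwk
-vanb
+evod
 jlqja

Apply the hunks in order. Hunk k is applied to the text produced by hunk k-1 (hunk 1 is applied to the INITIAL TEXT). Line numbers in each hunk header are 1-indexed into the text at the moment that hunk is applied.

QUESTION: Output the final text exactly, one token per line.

Answer: rcawp
wayz
gpvwk
evod
jlqja
ntz
pxey

Derivation:
Hunk 1: at line 2 remove [hore,uiy,iegrc] add [zlrf,azc] -> 7 lines: rcawp wayz xdn zlrf azc ntz pxey
Hunk 2: at line 1 remove [xdn,zlrf,azc] add [gpvwk,vanb,jlqja] -> 7 lines: rcawp wayz gpvwk vanb jlqja ntz pxey
Hunk 3: at line 3 remove [vanb] add [evod] -> 7 lines: rcawp wayz gpvwk evod jlqja ntz pxey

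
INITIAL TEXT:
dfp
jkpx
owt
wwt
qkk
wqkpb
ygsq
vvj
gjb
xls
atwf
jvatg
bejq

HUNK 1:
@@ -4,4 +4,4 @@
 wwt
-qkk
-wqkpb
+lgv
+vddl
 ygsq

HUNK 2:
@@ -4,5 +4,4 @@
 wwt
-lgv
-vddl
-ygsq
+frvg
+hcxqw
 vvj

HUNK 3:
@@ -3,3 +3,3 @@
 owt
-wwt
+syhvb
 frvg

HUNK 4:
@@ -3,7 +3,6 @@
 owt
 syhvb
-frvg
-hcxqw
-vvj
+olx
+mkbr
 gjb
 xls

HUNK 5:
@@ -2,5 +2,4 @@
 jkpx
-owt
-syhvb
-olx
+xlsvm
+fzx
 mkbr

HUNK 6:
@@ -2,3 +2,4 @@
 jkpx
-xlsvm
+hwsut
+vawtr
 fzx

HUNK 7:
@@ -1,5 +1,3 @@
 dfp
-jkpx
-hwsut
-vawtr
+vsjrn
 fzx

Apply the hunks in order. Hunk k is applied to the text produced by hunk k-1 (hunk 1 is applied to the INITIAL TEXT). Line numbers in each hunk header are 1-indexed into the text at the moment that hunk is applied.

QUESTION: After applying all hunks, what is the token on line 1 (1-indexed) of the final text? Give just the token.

Answer: dfp

Derivation:
Hunk 1: at line 4 remove [qkk,wqkpb] add [lgv,vddl] -> 13 lines: dfp jkpx owt wwt lgv vddl ygsq vvj gjb xls atwf jvatg bejq
Hunk 2: at line 4 remove [lgv,vddl,ygsq] add [frvg,hcxqw] -> 12 lines: dfp jkpx owt wwt frvg hcxqw vvj gjb xls atwf jvatg bejq
Hunk 3: at line 3 remove [wwt] add [syhvb] -> 12 lines: dfp jkpx owt syhvb frvg hcxqw vvj gjb xls atwf jvatg bejq
Hunk 4: at line 3 remove [frvg,hcxqw,vvj] add [olx,mkbr] -> 11 lines: dfp jkpx owt syhvb olx mkbr gjb xls atwf jvatg bejq
Hunk 5: at line 2 remove [owt,syhvb,olx] add [xlsvm,fzx] -> 10 lines: dfp jkpx xlsvm fzx mkbr gjb xls atwf jvatg bejq
Hunk 6: at line 2 remove [xlsvm] add [hwsut,vawtr] -> 11 lines: dfp jkpx hwsut vawtr fzx mkbr gjb xls atwf jvatg bejq
Hunk 7: at line 1 remove [jkpx,hwsut,vawtr] add [vsjrn] -> 9 lines: dfp vsjrn fzx mkbr gjb xls atwf jvatg bejq
Final line 1: dfp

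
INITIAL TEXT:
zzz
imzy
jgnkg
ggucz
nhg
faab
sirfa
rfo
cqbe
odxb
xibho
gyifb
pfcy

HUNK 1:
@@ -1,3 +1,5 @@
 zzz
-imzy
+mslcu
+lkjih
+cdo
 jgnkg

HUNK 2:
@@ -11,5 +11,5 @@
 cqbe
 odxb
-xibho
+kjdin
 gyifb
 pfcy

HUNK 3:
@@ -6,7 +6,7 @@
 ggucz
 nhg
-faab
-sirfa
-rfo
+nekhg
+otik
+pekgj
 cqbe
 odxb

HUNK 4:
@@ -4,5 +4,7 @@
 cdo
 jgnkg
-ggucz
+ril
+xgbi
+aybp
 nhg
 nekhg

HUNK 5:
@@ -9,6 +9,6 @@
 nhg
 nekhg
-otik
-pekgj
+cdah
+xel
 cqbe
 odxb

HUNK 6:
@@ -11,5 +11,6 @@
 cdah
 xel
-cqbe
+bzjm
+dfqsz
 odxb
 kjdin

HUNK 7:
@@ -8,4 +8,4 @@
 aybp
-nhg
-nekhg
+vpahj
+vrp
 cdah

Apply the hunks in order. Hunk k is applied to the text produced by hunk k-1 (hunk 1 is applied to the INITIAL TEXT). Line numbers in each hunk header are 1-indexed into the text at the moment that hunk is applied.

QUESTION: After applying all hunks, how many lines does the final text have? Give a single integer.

Hunk 1: at line 1 remove [imzy] add [mslcu,lkjih,cdo] -> 15 lines: zzz mslcu lkjih cdo jgnkg ggucz nhg faab sirfa rfo cqbe odxb xibho gyifb pfcy
Hunk 2: at line 11 remove [xibho] add [kjdin] -> 15 lines: zzz mslcu lkjih cdo jgnkg ggucz nhg faab sirfa rfo cqbe odxb kjdin gyifb pfcy
Hunk 3: at line 6 remove [faab,sirfa,rfo] add [nekhg,otik,pekgj] -> 15 lines: zzz mslcu lkjih cdo jgnkg ggucz nhg nekhg otik pekgj cqbe odxb kjdin gyifb pfcy
Hunk 4: at line 4 remove [ggucz] add [ril,xgbi,aybp] -> 17 lines: zzz mslcu lkjih cdo jgnkg ril xgbi aybp nhg nekhg otik pekgj cqbe odxb kjdin gyifb pfcy
Hunk 5: at line 9 remove [otik,pekgj] add [cdah,xel] -> 17 lines: zzz mslcu lkjih cdo jgnkg ril xgbi aybp nhg nekhg cdah xel cqbe odxb kjdin gyifb pfcy
Hunk 6: at line 11 remove [cqbe] add [bzjm,dfqsz] -> 18 lines: zzz mslcu lkjih cdo jgnkg ril xgbi aybp nhg nekhg cdah xel bzjm dfqsz odxb kjdin gyifb pfcy
Hunk 7: at line 8 remove [nhg,nekhg] add [vpahj,vrp] -> 18 lines: zzz mslcu lkjih cdo jgnkg ril xgbi aybp vpahj vrp cdah xel bzjm dfqsz odxb kjdin gyifb pfcy
Final line count: 18

Answer: 18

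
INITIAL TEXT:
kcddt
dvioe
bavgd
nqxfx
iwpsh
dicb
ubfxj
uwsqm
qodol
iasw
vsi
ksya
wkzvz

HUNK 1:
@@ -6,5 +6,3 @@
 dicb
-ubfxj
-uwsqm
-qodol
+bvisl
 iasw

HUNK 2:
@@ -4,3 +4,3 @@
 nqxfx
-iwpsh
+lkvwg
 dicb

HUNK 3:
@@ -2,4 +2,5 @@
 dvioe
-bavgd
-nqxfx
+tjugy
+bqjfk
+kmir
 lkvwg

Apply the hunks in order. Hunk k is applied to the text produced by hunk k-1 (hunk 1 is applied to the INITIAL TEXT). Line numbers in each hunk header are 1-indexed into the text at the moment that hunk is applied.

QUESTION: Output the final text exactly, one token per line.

Answer: kcddt
dvioe
tjugy
bqjfk
kmir
lkvwg
dicb
bvisl
iasw
vsi
ksya
wkzvz

Derivation:
Hunk 1: at line 6 remove [ubfxj,uwsqm,qodol] add [bvisl] -> 11 lines: kcddt dvioe bavgd nqxfx iwpsh dicb bvisl iasw vsi ksya wkzvz
Hunk 2: at line 4 remove [iwpsh] add [lkvwg] -> 11 lines: kcddt dvioe bavgd nqxfx lkvwg dicb bvisl iasw vsi ksya wkzvz
Hunk 3: at line 2 remove [bavgd,nqxfx] add [tjugy,bqjfk,kmir] -> 12 lines: kcddt dvioe tjugy bqjfk kmir lkvwg dicb bvisl iasw vsi ksya wkzvz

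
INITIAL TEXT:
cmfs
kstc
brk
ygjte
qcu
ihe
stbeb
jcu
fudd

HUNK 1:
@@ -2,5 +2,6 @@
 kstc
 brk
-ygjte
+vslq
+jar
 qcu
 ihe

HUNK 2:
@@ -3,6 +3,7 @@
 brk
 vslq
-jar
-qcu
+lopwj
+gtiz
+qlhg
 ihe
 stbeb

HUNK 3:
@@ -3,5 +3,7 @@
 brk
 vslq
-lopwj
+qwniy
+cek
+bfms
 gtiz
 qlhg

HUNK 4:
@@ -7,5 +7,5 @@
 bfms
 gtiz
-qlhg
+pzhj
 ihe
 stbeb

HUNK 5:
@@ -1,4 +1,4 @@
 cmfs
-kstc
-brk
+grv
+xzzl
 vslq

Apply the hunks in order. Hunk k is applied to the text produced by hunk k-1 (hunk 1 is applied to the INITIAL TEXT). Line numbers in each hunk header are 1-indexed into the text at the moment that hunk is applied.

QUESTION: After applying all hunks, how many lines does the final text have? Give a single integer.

Answer: 13

Derivation:
Hunk 1: at line 2 remove [ygjte] add [vslq,jar] -> 10 lines: cmfs kstc brk vslq jar qcu ihe stbeb jcu fudd
Hunk 2: at line 3 remove [jar,qcu] add [lopwj,gtiz,qlhg] -> 11 lines: cmfs kstc brk vslq lopwj gtiz qlhg ihe stbeb jcu fudd
Hunk 3: at line 3 remove [lopwj] add [qwniy,cek,bfms] -> 13 lines: cmfs kstc brk vslq qwniy cek bfms gtiz qlhg ihe stbeb jcu fudd
Hunk 4: at line 7 remove [qlhg] add [pzhj] -> 13 lines: cmfs kstc brk vslq qwniy cek bfms gtiz pzhj ihe stbeb jcu fudd
Hunk 5: at line 1 remove [kstc,brk] add [grv,xzzl] -> 13 lines: cmfs grv xzzl vslq qwniy cek bfms gtiz pzhj ihe stbeb jcu fudd
Final line count: 13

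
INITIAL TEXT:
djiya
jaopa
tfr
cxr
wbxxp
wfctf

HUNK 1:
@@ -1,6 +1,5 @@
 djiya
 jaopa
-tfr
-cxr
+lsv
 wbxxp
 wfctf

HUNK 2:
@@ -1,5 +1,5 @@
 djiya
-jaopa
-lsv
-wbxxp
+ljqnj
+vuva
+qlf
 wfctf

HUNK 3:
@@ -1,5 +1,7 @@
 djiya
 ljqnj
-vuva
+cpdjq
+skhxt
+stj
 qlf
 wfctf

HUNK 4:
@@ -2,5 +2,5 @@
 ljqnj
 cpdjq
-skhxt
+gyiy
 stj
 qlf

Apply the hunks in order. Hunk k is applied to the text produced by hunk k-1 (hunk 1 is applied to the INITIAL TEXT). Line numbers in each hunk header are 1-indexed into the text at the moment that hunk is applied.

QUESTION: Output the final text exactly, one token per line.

Hunk 1: at line 1 remove [tfr,cxr] add [lsv] -> 5 lines: djiya jaopa lsv wbxxp wfctf
Hunk 2: at line 1 remove [jaopa,lsv,wbxxp] add [ljqnj,vuva,qlf] -> 5 lines: djiya ljqnj vuva qlf wfctf
Hunk 3: at line 1 remove [vuva] add [cpdjq,skhxt,stj] -> 7 lines: djiya ljqnj cpdjq skhxt stj qlf wfctf
Hunk 4: at line 2 remove [skhxt] add [gyiy] -> 7 lines: djiya ljqnj cpdjq gyiy stj qlf wfctf

Answer: djiya
ljqnj
cpdjq
gyiy
stj
qlf
wfctf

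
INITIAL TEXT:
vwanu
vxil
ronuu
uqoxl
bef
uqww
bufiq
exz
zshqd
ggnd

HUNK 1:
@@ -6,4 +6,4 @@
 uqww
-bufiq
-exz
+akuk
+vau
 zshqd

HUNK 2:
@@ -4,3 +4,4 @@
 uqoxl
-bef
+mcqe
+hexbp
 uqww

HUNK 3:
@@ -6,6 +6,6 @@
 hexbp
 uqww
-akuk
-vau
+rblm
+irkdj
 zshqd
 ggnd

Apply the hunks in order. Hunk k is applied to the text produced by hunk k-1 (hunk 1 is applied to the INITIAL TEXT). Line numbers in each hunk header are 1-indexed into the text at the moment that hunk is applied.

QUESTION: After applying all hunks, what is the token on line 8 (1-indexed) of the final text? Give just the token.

Hunk 1: at line 6 remove [bufiq,exz] add [akuk,vau] -> 10 lines: vwanu vxil ronuu uqoxl bef uqww akuk vau zshqd ggnd
Hunk 2: at line 4 remove [bef] add [mcqe,hexbp] -> 11 lines: vwanu vxil ronuu uqoxl mcqe hexbp uqww akuk vau zshqd ggnd
Hunk 3: at line 6 remove [akuk,vau] add [rblm,irkdj] -> 11 lines: vwanu vxil ronuu uqoxl mcqe hexbp uqww rblm irkdj zshqd ggnd
Final line 8: rblm

Answer: rblm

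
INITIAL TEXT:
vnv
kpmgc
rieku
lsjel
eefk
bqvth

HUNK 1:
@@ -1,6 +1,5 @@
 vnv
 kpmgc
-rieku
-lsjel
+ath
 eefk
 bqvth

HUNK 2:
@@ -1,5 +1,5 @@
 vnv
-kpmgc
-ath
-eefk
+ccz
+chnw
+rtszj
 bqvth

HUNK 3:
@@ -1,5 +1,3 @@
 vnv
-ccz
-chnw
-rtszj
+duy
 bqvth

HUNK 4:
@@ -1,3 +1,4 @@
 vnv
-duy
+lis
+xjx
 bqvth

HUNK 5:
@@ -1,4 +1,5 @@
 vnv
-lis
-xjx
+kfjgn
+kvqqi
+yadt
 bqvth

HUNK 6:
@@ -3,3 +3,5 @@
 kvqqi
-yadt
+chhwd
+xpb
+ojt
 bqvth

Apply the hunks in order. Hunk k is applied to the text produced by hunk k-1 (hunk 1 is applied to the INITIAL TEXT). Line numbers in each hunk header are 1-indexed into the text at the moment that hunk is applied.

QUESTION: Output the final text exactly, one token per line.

Hunk 1: at line 1 remove [rieku,lsjel] add [ath] -> 5 lines: vnv kpmgc ath eefk bqvth
Hunk 2: at line 1 remove [kpmgc,ath,eefk] add [ccz,chnw,rtszj] -> 5 lines: vnv ccz chnw rtszj bqvth
Hunk 3: at line 1 remove [ccz,chnw,rtszj] add [duy] -> 3 lines: vnv duy bqvth
Hunk 4: at line 1 remove [duy] add [lis,xjx] -> 4 lines: vnv lis xjx bqvth
Hunk 5: at line 1 remove [lis,xjx] add [kfjgn,kvqqi,yadt] -> 5 lines: vnv kfjgn kvqqi yadt bqvth
Hunk 6: at line 3 remove [yadt] add [chhwd,xpb,ojt] -> 7 lines: vnv kfjgn kvqqi chhwd xpb ojt bqvth

Answer: vnv
kfjgn
kvqqi
chhwd
xpb
ojt
bqvth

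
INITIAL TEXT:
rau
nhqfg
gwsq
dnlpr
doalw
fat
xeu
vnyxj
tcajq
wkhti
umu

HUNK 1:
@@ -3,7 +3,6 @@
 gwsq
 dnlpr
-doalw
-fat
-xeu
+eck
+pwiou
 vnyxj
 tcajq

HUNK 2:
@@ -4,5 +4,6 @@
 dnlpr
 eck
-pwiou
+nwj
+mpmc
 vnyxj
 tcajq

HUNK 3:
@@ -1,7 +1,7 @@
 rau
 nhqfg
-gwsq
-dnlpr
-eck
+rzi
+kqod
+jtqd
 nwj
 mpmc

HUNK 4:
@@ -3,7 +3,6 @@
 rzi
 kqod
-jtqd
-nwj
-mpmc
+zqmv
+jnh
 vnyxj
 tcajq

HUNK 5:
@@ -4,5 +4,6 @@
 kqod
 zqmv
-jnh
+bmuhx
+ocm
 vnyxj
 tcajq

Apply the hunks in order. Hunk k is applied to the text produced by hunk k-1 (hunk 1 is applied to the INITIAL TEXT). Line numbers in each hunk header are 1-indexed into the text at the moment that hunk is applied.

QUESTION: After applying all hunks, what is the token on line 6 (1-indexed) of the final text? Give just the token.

Answer: bmuhx

Derivation:
Hunk 1: at line 3 remove [doalw,fat,xeu] add [eck,pwiou] -> 10 lines: rau nhqfg gwsq dnlpr eck pwiou vnyxj tcajq wkhti umu
Hunk 2: at line 4 remove [pwiou] add [nwj,mpmc] -> 11 lines: rau nhqfg gwsq dnlpr eck nwj mpmc vnyxj tcajq wkhti umu
Hunk 3: at line 1 remove [gwsq,dnlpr,eck] add [rzi,kqod,jtqd] -> 11 lines: rau nhqfg rzi kqod jtqd nwj mpmc vnyxj tcajq wkhti umu
Hunk 4: at line 3 remove [jtqd,nwj,mpmc] add [zqmv,jnh] -> 10 lines: rau nhqfg rzi kqod zqmv jnh vnyxj tcajq wkhti umu
Hunk 5: at line 4 remove [jnh] add [bmuhx,ocm] -> 11 lines: rau nhqfg rzi kqod zqmv bmuhx ocm vnyxj tcajq wkhti umu
Final line 6: bmuhx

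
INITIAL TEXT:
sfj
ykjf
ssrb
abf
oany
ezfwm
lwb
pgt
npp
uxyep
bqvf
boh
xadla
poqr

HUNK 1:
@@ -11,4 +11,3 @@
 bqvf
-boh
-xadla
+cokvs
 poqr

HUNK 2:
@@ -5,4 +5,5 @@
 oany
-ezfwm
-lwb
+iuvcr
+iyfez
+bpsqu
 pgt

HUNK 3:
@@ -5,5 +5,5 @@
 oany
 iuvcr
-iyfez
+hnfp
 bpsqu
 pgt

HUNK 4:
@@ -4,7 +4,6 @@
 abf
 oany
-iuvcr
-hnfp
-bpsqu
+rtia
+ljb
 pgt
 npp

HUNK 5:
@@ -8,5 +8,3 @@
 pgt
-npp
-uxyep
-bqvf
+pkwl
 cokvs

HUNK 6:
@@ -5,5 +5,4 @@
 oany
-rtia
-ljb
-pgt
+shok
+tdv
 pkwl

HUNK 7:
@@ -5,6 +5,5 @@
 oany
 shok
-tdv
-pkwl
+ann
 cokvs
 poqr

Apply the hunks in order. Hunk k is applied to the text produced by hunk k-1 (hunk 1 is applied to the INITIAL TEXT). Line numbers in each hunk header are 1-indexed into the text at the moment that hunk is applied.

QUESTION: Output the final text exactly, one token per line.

Answer: sfj
ykjf
ssrb
abf
oany
shok
ann
cokvs
poqr

Derivation:
Hunk 1: at line 11 remove [boh,xadla] add [cokvs] -> 13 lines: sfj ykjf ssrb abf oany ezfwm lwb pgt npp uxyep bqvf cokvs poqr
Hunk 2: at line 5 remove [ezfwm,lwb] add [iuvcr,iyfez,bpsqu] -> 14 lines: sfj ykjf ssrb abf oany iuvcr iyfez bpsqu pgt npp uxyep bqvf cokvs poqr
Hunk 3: at line 5 remove [iyfez] add [hnfp] -> 14 lines: sfj ykjf ssrb abf oany iuvcr hnfp bpsqu pgt npp uxyep bqvf cokvs poqr
Hunk 4: at line 4 remove [iuvcr,hnfp,bpsqu] add [rtia,ljb] -> 13 lines: sfj ykjf ssrb abf oany rtia ljb pgt npp uxyep bqvf cokvs poqr
Hunk 5: at line 8 remove [npp,uxyep,bqvf] add [pkwl] -> 11 lines: sfj ykjf ssrb abf oany rtia ljb pgt pkwl cokvs poqr
Hunk 6: at line 5 remove [rtia,ljb,pgt] add [shok,tdv] -> 10 lines: sfj ykjf ssrb abf oany shok tdv pkwl cokvs poqr
Hunk 7: at line 5 remove [tdv,pkwl] add [ann] -> 9 lines: sfj ykjf ssrb abf oany shok ann cokvs poqr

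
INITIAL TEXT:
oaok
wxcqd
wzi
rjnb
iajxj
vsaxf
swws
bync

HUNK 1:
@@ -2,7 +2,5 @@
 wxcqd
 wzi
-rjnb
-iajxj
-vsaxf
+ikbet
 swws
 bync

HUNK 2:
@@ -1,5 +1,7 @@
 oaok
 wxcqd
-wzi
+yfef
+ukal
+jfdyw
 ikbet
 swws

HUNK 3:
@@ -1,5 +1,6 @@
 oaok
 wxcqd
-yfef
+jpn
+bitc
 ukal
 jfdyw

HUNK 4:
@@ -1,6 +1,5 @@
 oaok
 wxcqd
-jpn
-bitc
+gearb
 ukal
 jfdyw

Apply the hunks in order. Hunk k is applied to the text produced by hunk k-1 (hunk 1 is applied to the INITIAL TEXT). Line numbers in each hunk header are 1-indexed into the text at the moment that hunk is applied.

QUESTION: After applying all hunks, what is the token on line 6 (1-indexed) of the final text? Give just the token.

Hunk 1: at line 2 remove [rjnb,iajxj,vsaxf] add [ikbet] -> 6 lines: oaok wxcqd wzi ikbet swws bync
Hunk 2: at line 1 remove [wzi] add [yfef,ukal,jfdyw] -> 8 lines: oaok wxcqd yfef ukal jfdyw ikbet swws bync
Hunk 3: at line 1 remove [yfef] add [jpn,bitc] -> 9 lines: oaok wxcqd jpn bitc ukal jfdyw ikbet swws bync
Hunk 4: at line 1 remove [jpn,bitc] add [gearb] -> 8 lines: oaok wxcqd gearb ukal jfdyw ikbet swws bync
Final line 6: ikbet

Answer: ikbet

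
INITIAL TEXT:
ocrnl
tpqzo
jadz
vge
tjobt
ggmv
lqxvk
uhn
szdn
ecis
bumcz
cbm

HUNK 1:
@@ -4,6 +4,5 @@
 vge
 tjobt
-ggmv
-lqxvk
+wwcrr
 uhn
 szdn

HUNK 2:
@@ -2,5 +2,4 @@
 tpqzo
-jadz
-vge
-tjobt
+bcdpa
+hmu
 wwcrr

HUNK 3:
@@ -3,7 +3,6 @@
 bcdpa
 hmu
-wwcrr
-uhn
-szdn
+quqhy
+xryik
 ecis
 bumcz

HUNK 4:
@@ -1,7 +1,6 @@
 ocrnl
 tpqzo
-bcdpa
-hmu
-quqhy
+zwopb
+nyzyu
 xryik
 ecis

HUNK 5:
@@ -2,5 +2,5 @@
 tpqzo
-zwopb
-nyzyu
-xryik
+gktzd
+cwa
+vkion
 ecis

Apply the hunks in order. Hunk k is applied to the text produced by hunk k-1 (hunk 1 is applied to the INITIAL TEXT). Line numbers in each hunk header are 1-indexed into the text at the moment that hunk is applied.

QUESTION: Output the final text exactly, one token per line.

Answer: ocrnl
tpqzo
gktzd
cwa
vkion
ecis
bumcz
cbm

Derivation:
Hunk 1: at line 4 remove [ggmv,lqxvk] add [wwcrr] -> 11 lines: ocrnl tpqzo jadz vge tjobt wwcrr uhn szdn ecis bumcz cbm
Hunk 2: at line 2 remove [jadz,vge,tjobt] add [bcdpa,hmu] -> 10 lines: ocrnl tpqzo bcdpa hmu wwcrr uhn szdn ecis bumcz cbm
Hunk 3: at line 3 remove [wwcrr,uhn,szdn] add [quqhy,xryik] -> 9 lines: ocrnl tpqzo bcdpa hmu quqhy xryik ecis bumcz cbm
Hunk 4: at line 1 remove [bcdpa,hmu,quqhy] add [zwopb,nyzyu] -> 8 lines: ocrnl tpqzo zwopb nyzyu xryik ecis bumcz cbm
Hunk 5: at line 2 remove [zwopb,nyzyu,xryik] add [gktzd,cwa,vkion] -> 8 lines: ocrnl tpqzo gktzd cwa vkion ecis bumcz cbm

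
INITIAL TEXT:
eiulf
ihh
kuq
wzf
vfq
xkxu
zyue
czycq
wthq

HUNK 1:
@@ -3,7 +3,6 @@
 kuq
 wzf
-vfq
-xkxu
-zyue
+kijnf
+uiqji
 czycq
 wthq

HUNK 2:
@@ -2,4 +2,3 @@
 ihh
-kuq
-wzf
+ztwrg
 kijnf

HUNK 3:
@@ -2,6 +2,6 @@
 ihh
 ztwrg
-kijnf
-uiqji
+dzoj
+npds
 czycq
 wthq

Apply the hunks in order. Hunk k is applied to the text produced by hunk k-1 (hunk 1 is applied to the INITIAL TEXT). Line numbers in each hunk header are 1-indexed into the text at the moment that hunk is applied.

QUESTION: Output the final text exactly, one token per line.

Answer: eiulf
ihh
ztwrg
dzoj
npds
czycq
wthq

Derivation:
Hunk 1: at line 3 remove [vfq,xkxu,zyue] add [kijnf,uiqji] -> 8 lines: eiulf ihh kuq wzf kijnf uiqji czycq wthq
Hunk 2: at line 2 remove [kuq,wzf] add [ztwrg] -> 7 lines: eiulf ihh ztwrg kijnf uiqji czycq wthq
Hunk 3: at line 2 remove [kijnf,uiqji] add [dzoj,npds] -> 7 lines: eiulf ihh ztwrg dzoj npds czycq wthq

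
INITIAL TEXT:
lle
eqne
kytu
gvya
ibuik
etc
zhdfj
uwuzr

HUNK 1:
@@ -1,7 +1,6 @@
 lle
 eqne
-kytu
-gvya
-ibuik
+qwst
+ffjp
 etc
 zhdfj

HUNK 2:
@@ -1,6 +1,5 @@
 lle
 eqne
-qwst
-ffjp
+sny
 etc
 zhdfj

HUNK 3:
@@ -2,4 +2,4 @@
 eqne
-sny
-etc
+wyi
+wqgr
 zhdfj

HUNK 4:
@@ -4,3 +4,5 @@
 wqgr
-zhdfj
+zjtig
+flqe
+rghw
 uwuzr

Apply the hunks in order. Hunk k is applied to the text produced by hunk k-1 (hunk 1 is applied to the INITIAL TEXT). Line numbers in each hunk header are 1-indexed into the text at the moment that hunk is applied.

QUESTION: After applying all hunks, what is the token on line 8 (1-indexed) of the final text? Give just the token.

Answer: uwuzr

Derivation:
Hunk 1: at line 1 remove [kytu,gvya,ibuik] add [qwst,ffjp] -> 7 lines: lle eqne qwst ffjp etc zhdfj uwuzr
Hunk 2: at line 1 remove [qwst,ffjp] add [sny] -> 6 lines: lle eqne sny etc zhdfj uwuzr
Hunk 3: at line 2 remove [sny,etc] add [wyi,wqgr] -> 6 lines: lle eqne wyi wqgr zhdfj uwuzr
Hunk 4: at line 4 remove [zhdfj] add [zjtig,flqe,rghw] -> 8 lines: lle eqne wyi wqgr zjtig flqe rghw uwuzr
Final line 8: uwuzr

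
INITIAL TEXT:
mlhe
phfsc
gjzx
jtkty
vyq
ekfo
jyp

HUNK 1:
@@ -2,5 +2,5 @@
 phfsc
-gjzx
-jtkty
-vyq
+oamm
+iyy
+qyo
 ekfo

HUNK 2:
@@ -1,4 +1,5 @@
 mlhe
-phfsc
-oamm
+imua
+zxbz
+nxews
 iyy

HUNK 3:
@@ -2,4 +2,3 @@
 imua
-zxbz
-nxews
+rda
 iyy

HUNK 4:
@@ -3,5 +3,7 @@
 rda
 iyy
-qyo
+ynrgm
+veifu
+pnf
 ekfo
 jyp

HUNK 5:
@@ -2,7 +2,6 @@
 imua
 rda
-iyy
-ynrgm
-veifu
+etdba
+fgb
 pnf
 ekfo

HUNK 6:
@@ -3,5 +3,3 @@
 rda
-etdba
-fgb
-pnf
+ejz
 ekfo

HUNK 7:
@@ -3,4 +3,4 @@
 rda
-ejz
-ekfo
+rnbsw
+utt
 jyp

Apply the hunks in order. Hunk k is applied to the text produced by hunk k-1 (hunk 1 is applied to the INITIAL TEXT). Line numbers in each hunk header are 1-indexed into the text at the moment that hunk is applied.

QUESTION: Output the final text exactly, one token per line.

Hunk 1: at line 2 remove [gjzx,jtkty,vyq] add [oamm,iyy,qyo] -> 7 lines: mlhe phfsc oamm iyy qyo ekfo jyp
Hunk 2: at line 1 remove [phfsc,oamm] add [imua,zxbz,nxews] -> 8 lines: mlhe imua zxbz nxews iyy qyo ekfo jyp
Hunk 3: at line 2 remove [zxbz,nxews] add [rda] -> 7 lines: mlhe imua rda iyy qyo ekfo jyp
Hunk 4: at line 3 remove [qyo] add [ynrgm,veifu,pnf] -> 9 lines: mlhe imua rda iyy ynrgm veifu pnf ekfo jyp
Hunk 5: at line 2 remove [iyy,ynrgm,veifu] add [etdba,fgb] -> 8 lines: mlhe imua rda etdba fgb pnf ekfo jyp
Hunk 6: at line 3 remove [etdba,fgb,pnf] add [ejz] -> 6 lines: mlhe imua rda ejz ekfo jyp
Hunk 7: at line 3 remove [ejz,ekfo] add [rnbsw,utt] -> 6 lines: mlhe imua rda rnbsw utt jyp

Answer: mlhe
imua
rda
rnbsw
utt
jyp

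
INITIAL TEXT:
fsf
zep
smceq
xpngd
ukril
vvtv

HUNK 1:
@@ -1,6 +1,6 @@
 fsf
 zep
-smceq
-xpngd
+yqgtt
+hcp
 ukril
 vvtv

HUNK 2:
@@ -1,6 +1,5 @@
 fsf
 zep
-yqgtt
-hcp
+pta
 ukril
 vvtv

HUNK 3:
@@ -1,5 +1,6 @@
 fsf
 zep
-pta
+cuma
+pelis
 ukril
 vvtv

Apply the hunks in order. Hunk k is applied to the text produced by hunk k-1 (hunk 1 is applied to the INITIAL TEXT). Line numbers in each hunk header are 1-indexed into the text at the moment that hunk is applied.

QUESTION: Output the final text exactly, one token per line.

Hunk 1: at line 1 remove [smceq,xpngd] add [yqgtt,hcp] -> 6 lines: fsf zep yqgtt hcp ukril vvtv
Hunk 2: at line 1 remove [yqgtt,hcp] add [pta] -> 5 lines: fsf zep pta ukril vvtv
Hunk 3: at line 1 remove [pta] add [cuma,pelis] -> 6 lines: fsf zep cuma pelis ukril vvtv

Answer: fsf
zep
cuma
pelis
ukril
vvtv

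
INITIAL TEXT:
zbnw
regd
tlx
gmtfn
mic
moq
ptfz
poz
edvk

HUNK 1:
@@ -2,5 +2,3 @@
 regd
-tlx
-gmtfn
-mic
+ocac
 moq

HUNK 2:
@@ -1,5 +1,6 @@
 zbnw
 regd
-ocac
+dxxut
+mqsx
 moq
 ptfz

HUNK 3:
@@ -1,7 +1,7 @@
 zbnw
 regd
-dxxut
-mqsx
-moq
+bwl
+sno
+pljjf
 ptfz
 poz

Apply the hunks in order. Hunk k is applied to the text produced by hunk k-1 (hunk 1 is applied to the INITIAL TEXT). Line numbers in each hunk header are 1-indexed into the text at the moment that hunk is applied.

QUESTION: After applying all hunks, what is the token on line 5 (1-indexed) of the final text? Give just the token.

Answer: pljjf

Derivation:
Hunk 1: at line 2 remove [tlx,gmtfn,mic] add [ocac] -> 7 lines: zbnw regd ocac moq ptfz poz edvk
Hunk 2: at line 1 remove [ocac] add [dxxut,mqsx] -> 8 lines: zbnw regd dxxut mqsx moq ptfz poz edvk
Hunk 3: at line 1 remove [dxxut,mqsx,moq] add [bwl,sno,pljjf] -> 8 lines: zbnw regd bwl sno pljjf ptfz poz edvk
Final line 5: pljjf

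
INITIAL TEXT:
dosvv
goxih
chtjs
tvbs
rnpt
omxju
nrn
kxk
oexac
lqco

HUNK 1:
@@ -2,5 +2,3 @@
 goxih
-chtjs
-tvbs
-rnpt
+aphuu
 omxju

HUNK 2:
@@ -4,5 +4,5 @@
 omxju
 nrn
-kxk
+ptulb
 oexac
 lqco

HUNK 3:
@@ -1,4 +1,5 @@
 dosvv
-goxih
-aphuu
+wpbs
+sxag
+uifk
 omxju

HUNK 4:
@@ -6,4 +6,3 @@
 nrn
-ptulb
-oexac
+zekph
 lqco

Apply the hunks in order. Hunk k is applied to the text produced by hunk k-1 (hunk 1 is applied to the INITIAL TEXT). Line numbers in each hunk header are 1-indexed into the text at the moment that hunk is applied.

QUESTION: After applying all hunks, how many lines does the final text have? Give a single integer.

Answer: 8

Derivation:
Hunk 1: at line 2 remove [chtjs,tvbs,rnpt] add [aphuu] -> 8 lines: dosvv goxih aphuu omxju nrn kxk oexac lqco
Hunk 2: at line 4 remove [kxk] add [ptulb] -> 8 lines: dosvv goxih aphuu omxju nrn ptulb oexac lqco
Hunk 3: at line 1 remove [goxih,aphuu] add [wpbs,sxag,uifk] -> 9 lines: dosvv wpbs sxag uifk omxju nrn ptulb oexac lqco
Hunk 4: at line 6 remove [ptulb,oexac] add [zekph] -> 8 lines: dosvv wpbs sxag uifk omxju nrn zekph lqco
Final line count: 8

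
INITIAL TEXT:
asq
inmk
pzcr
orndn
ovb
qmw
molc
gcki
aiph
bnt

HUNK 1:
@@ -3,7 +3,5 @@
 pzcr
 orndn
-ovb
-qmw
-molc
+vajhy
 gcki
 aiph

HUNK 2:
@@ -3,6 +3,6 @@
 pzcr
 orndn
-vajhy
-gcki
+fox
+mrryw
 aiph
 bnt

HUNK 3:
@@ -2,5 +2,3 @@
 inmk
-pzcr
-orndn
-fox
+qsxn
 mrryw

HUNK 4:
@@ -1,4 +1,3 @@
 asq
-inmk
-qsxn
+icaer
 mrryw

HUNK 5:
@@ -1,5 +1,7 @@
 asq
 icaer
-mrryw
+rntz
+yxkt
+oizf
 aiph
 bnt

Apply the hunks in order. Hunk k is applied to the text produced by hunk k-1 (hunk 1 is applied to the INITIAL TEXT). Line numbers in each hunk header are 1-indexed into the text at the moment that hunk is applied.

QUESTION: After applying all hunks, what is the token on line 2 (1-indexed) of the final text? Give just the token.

Hunk 1: at line 3 remove [ovb,qmw,molc] add [vajhy] -> 8 lines: asq inmk pzcr orndn vajhy gcki aiph bnt
Hunk 2: at line 3 remove [vajhy,gcki] add [fox,mrryw] -> 8 lines: asq inmk pzcr orndn fox mrryw aiph bnt
Hunk 3: at line 2 remove [pzcr,orndn,fox] add [qsxn] -> 6 lines: asq inmk qsxn mrryw aiph bnt
Hunk 4: at line 1 remove [inmk,qsxn] add [icaer] -> 5 lines: asq icaer mrryw aiph bnt
Hunk 5: at line 1 remove [mrryw] add [rntz,yxkt,oizf] -> 7 lines: asq icaer rntz yxkt oizf aiph bnt
Final line 2: icaer

Answer: icaer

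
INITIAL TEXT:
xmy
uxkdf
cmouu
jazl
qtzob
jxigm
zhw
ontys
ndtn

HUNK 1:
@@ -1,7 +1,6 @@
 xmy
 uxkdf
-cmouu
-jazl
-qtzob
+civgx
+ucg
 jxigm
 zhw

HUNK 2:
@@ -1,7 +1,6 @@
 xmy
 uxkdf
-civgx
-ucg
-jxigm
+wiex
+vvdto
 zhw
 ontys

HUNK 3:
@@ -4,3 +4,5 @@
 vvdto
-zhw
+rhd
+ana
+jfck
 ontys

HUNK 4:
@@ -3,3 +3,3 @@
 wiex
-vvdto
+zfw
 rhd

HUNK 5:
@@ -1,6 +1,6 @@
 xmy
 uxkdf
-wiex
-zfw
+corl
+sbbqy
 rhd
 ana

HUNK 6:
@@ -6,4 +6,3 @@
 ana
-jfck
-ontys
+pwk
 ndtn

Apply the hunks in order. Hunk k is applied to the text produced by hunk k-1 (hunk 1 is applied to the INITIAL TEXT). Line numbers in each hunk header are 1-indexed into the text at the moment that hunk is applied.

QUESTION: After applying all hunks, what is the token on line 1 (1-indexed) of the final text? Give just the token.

Hunk 1: at line 1 remove [cmouu,jazl,qtzob] add [civgx,ucg] -> 8 lines: xmy uxkdf civgx ucg jxigm zhw ontys ndtn
Hunk 2: at line 1 remove [civgx,ucg,jxigm] add [wiex,vvdto] -> 7 lines: xmy uxkdf wiex vvdto zhw ontys ndtn
Hunk 3: at line 4 remove [zhw] add [rhd,ana,jfck] -> 9 lines: xmy uxkdf wiex vvdto rhd ana jfck ontys ndtn
Hunk 4: at line 3 remove [vvdto] add [zfw] -> 9 lines: xmy uxkdf wiex zfw rhd ana jfck ontys ndtn
Hunk 5: at line 1 remove [wiex,zfw] add [corl,sbbqy] -> 9 lines: xmy uxkdf corl sbbqy rhd ana jfck ontys ndtn
Hunk 6: at line 6 remove [jfck,ontys] add [pwk] -> 8 lines: xmy uxkdf corl sbbqy rhd ana pwk ndtn
Final line 1: xmy

Answer: xmy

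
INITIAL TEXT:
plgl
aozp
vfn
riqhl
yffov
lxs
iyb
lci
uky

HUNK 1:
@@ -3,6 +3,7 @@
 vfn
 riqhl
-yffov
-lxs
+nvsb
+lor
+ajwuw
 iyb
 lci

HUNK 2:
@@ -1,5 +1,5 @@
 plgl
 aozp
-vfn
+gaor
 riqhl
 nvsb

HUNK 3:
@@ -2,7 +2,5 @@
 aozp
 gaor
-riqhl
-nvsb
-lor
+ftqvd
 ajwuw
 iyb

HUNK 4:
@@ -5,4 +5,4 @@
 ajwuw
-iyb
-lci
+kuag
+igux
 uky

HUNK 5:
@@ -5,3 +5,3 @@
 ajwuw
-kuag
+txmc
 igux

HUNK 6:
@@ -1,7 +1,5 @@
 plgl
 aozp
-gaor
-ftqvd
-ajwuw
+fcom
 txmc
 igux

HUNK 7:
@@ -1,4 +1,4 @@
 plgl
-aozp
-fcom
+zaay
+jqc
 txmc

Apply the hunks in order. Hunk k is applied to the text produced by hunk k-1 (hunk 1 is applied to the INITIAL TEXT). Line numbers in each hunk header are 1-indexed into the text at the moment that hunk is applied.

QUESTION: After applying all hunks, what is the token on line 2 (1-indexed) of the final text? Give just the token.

Answer: zaay

Derivation:
Hunk 1: at line 3 remove [yffov,lxs] add [nvsb,lor,ajwuw] -> 10 lines: plgl aozp vfn riqhl nvsb lor ajwuw iyb lci uky
Hunk 2: at line 1 remove [vfn] add [gaor] -> 10 lines: plgl aozp gaor riqhl nvsb lor ajwuw iyb lci uky
Hunk 3: at line 2 remove [riqhl,nvsb,lor] add [ftqvd] -> 8 lines: plgl aozp gaor ftqvd ajwuw iyb lci uky
Hunk 4: at line 5 remove [iyb,lci] add [kuag,igux] -> 8 lines: plgl aozp gaor ftqvd ajwuw kuag igux uky
Hunk 5: at line 5 remove [kuag] add [txmc] -> 8 lines: plgl aozp gaor ftqvd ajwuw txmc igux uky
Hunk 6: at line 1 remove [gaor,ftqvd,ajwuw] add [fcom] -> 6 lines: plgl aozp fcom txmc igux uky
Hunk 7: at line 1 remove [aozp,fcom] add [zaay,jqc] -> 6 lines: plgl zaay jqc txmc igux uky
Final line 2: zaay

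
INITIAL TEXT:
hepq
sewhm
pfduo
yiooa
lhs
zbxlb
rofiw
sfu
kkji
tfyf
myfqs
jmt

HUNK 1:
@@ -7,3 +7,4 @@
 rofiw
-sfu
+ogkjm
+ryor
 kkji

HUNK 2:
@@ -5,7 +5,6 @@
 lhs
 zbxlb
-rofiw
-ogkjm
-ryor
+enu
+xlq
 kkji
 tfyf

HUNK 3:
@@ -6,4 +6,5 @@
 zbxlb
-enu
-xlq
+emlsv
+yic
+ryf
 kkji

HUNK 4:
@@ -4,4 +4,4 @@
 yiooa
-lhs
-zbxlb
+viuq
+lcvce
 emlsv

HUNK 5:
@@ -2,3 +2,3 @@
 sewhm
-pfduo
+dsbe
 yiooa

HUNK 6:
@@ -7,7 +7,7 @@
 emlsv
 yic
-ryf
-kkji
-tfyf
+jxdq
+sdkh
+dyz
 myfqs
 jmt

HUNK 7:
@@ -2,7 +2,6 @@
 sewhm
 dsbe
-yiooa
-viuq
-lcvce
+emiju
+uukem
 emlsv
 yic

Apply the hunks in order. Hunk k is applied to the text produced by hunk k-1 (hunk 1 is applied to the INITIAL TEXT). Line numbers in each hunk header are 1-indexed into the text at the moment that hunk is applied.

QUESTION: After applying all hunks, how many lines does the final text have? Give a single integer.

Hunk 1: at line 7 remove [sfu] add [ogkjm,ryor] -> 13 lines: hepq sewhm pfduo yiooa lhs zbxlb rofiw ogkjm ryor kkji tfyf myfqs jmt
Hunk 2: at line 5 remove [rofiw,ogkjm,ryor] add [enu,xlq] -> 12 lines: hepq sewhm pfduo yiooa lhs zbxlb enu xlq kkji tfyf myfqs jmt
Hunk 3: at line 6 remove [enu,xlq] add [emlsv,yic,ryf] -> 13 lines: hepq sewhm pfduo yiooa lhs zbxlb emlsv yic ryf kkji tfyf myfqs jmt
Hunk 4: at line 4 remove [lhs,zbxlb] add [viuq,lcvce] -> 13 lines: hepq sewhm pfduo yiooa viuq lcvce emlsv yic ryf kkji tfyf myfqs jmt
Hunk 5: at line 2 remove [pfduo] add [dsbe] -> 13 lines: hepq sewhm dsbe yiooa viuq lcvce emlsv yic ryf kkji tfyf myfqs jmt
Hunk 6: at line 7 remove [ryf,kkji,tfyf] add [jxdq,sdkh,dyz] -> 13 lines: hepq sewhm dsbe yiooa viuq lcvce emlsv yic jxdq sdkh dyz myfqs jmt
Hunk 7: at line 2 remove [yiooa,viuq,lcvce] add [emiju,uukem] -> 12 lines: hepq sewhm dsbe emiju uukem emlsv yic jxdq sdkh dyz myfqs jmt
Final line count: 12

Answer: 12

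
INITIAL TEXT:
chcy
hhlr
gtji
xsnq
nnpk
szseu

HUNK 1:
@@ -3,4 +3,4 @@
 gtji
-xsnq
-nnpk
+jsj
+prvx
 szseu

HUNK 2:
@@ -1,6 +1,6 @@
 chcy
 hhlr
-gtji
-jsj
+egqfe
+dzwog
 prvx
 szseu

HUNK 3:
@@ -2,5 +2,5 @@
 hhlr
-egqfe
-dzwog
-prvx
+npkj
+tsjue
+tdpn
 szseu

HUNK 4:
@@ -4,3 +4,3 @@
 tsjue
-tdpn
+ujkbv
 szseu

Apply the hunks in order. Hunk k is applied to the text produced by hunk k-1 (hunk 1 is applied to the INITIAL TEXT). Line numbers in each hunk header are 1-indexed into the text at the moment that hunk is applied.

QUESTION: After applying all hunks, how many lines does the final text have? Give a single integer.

Hunk 1: at line 3 remove [xsnq,nnpk] add [jsj,prvx] -> 6 lines: chcy hhlr gtji jsj prvx szseu
Hunk 2: at line 1 remove [gtji,jsj] add [egqfe,dzwog] -> 6 lines: chcy hhlr egqfe dzwog prvx szseu
Hunk 3: at line 2 remove [egqfe,dzwog,prvx] add [npkj,tsjue,tdpn] -> 6 lines: chcy hhlr npkj tsjue tdpn szseu
Hunk 4: at line 4 remove [tdpn] add [ujkbv] -> 6 lines: chcy hhlr npkj tsjue ujkbv szseu
Final line count: 6

Answer: 6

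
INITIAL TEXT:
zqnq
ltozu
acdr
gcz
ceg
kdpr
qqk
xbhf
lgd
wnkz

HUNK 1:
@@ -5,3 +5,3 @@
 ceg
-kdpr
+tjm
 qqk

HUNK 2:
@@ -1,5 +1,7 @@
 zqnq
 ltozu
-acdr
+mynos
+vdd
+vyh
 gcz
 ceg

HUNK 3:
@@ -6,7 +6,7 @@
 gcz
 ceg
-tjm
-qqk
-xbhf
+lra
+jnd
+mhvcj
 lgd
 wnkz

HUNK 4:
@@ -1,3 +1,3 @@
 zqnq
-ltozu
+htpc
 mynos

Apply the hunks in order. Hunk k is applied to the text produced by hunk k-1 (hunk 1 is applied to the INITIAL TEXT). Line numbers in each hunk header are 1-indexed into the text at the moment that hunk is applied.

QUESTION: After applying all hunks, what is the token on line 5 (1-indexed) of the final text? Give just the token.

Hunk 1: at line 5 remove [kdpr] add [tjm] -> 10 lines: zqnq ltozu acdr gcz ceg tjm qqk xbhf lgd wnkz
Hunk 2: at line 1 remove [acdr] add [mynos,vdd,vyh] -> 12 lines: zqnq ltozu mynos vdd vyh gcz ceg tjm qqk xbhf lgd wnkz
Hunk 3: at line 6 remove [tjm,qqk,xbhf] add [lra,jnd,mhvcj] -> 12 lines: zqnq ltozu mynos vdd vyh gcz ceg lra jnd mhvcj lgd wnkz
Hunk 4: at line 1 remove [ltozu] add [htpc] -> 12 lines: zqnq htpc mynos vdd vyh gcz ceg lra jnd mhvcj lgd wnkz
Final line 5: vyh

Answer: vyh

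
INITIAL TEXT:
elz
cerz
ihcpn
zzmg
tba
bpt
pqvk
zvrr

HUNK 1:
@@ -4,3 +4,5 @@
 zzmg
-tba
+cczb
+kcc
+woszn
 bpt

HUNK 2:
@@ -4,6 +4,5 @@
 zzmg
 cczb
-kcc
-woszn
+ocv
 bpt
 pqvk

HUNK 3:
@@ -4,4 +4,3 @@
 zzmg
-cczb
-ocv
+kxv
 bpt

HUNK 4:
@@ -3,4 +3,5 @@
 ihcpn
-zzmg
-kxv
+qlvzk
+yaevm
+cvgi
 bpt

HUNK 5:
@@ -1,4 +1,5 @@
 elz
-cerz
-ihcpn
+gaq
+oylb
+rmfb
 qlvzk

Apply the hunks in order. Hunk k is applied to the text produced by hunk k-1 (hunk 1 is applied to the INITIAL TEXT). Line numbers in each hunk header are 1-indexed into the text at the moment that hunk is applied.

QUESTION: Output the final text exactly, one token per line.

Hunk 1: at line 4 remove [tba] add [cczb,kcc,woszn] -> 10 lines: elz cerz ihcpn zzmg cczb kcc woszn bpt pqvk zvrr
Hunk 2: at line 4 remove [kcc,woszn] add [ocv] -> 9 lines: elz cerz ihcpn zzmg cczb ocv bpt pqvk zvrr
Hunk 3: at line 4 remove [cczb,ocv] add [kxv] -> 8 lines: elz cerz ihcpn zzmg kxv bpt pqvk zvrr
Hunk 4: at line 3 remove [zzmg,kxv] add [qlvzk,yaevm,cvgi] -> 9 lines: elz cerz ihcpn qlvzk yaevm cvgi bpt pqvk zvrr
Hunk 5: at line 1 remove [cerz,ihcpn] add [gaq,oylb,rmfb] -> 10 lines: elz gaq oylb rmfb qlvzk yaevm cvgi bpt pqvk zvrr

Answer: elz
gaq
oylb
rmfb
qlvzk
yaevm
cvgi
bpt
pqvk
zvrr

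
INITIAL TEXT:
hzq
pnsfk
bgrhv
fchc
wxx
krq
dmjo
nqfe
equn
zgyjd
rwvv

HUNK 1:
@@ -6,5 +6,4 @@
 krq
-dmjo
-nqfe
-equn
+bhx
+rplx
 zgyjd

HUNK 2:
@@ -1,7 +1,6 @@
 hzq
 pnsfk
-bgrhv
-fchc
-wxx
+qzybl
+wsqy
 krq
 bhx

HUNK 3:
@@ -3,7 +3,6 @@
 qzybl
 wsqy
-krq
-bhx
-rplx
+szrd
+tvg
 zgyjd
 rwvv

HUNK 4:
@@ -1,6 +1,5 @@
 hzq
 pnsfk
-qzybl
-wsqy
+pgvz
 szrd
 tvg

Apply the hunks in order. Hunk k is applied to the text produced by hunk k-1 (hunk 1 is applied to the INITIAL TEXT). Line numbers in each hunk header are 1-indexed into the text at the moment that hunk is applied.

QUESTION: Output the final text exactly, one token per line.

Answer: hzq
pnsfk
pgvz
szrd
tvg
zgyjd
rwvv

Derivation:
Hunk 1: at line 6 remove [dmjo,nqfe,equn] add [bhx,rplx] -> 10 lines: hzq pnsfk bgrhv fchc wxx krq bhx rplx zgyjd rwvv
Hunk 2: at line 1 remove [bgrhv,fchc,wxx] add [qzybl,wsqy] -> 9 lines: hzq pnsfk qzybl wsqy krq bhx rplx zgyjd rwvv
Hunk 3: at line 3 remove [krq,bhx,rplx] add [szrd,tvg] -> 8 lines: hzq pnsfk qzybl wsqy szrd tvg zgyjd rwvv
Hunk 4: at line 1 remove [qzybl,wsqy] add [pgvz] -> 7 lines: hzq pnsfk pgvz szrd tvg zgyjd rwvv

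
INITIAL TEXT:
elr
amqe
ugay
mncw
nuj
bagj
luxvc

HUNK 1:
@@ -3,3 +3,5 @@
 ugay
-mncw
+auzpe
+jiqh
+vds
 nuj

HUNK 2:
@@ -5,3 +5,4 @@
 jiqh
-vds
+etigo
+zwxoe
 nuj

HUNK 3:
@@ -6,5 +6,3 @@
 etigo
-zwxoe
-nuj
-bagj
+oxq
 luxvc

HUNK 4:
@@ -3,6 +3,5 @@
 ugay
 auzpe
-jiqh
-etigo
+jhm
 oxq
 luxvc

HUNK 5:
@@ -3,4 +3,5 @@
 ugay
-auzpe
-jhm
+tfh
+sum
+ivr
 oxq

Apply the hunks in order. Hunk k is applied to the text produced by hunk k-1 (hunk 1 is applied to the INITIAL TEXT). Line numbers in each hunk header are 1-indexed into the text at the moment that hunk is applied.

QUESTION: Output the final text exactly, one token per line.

Hunk 1: at line 3 remove [mncw] add [auzpe,jiqh,vds] -> 9 lines: elr amqe ugay auzpe jiqh vds nuj bagj luxvc
Hunk 2: at line 5 remove [vds] add [etigo,zwxoe] -> 10 lines: elr amqe ugay auzpe jiqh etigo zwxoe nuj bagj luxvc
Hunk 3: at line 6 remove [zwxoe,nuj,bagj] add [oxq] -> 8 lines: elr amqe ugay auzpe jiqh etigo oxq luxvc
Hunk 4: at line 3 remove [jiqh,etigo] add [jhm] -> 7 lines: elr amqe ugay auzpe jhm oxq luxvc
Hunk 5: at line 3 remove [auzpe,jhm] add [tfh,sum,ivr] -> 8 lines: elr amqe ugay tfh sum ivr oxq luxvc

Answer: elr
amqe
ugay
tfh
sum
ivr
oxq
luxvc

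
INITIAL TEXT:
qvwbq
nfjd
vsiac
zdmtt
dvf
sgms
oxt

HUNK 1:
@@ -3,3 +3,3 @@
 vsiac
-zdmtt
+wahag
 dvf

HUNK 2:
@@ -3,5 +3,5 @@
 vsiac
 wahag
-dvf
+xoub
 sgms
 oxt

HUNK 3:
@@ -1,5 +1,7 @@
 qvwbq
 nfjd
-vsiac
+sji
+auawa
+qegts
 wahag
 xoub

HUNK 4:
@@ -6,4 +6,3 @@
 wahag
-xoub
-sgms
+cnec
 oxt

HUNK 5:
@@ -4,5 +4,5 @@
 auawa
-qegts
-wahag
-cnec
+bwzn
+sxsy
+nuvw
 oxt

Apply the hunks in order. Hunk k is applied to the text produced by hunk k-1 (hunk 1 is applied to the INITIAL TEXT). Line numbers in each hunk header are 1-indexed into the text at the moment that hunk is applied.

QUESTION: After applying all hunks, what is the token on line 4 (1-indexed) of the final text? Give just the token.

Answer: auawa

Derivation:
Hunk 1: at line 3 remove [zdmtt] add [wahag] -> 7 lines: qvwbq nfjd vsiac wahag dvf sgms oxt
Hunk 2: at line 3 remove [dvf] add [xoub] -> 7 lines: qvwbq nfjd vsiac wahag xoub sgms oxt
Hunk 3: at line 1 remove [vsiac] add [sji,auawa,qegts] -> 9 lines: qvwbq nfjd sji auawa qegts wahag xoub sgms oxt
Hunk 4: at line 6 remove [xoub,sgms] add [cnec] -> 8 lines: qvwbq nfjd sji auawa qegts wahag cnec oxt
Hunk 5: at line 4 remove [qegts,wahag,cnec] add [bwzn,sxsy,nuvw] -> 8 lines: qvwbq nfjd sji auawa bwzn sxsy nuvw oxt
Final line 4: auawa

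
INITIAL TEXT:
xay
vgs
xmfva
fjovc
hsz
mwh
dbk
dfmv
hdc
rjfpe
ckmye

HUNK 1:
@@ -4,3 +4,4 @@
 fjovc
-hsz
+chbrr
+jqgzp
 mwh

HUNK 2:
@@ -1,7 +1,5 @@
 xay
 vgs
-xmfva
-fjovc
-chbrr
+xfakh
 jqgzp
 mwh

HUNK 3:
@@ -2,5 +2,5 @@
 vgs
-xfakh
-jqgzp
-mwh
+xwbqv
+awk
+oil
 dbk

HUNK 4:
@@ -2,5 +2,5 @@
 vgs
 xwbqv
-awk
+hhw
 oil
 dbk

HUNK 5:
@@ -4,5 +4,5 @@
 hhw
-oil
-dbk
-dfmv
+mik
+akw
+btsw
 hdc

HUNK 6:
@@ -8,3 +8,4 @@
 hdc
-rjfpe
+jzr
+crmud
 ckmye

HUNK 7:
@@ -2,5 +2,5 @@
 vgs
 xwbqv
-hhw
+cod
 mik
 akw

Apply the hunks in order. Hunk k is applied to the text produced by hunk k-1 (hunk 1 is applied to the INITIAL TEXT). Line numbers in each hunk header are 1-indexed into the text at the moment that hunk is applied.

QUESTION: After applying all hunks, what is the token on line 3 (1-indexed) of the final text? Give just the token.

Hunk 1: at line 4 remove [hsz] add [chbrr,jqgzp] -> 12 lines: xay vgs xmfva fjovc chbrr jqgzp mwh dbk dfmv hdc rjfpe ckmye
Hunk 2: at line 1 remove [xmfva,fjovc,chbrr] add [xfakh] -> 10 lines: xay vgs xfakh jqgzp mwh dbk dfmv hdc rjfpe ckmye
Hunk 3: at line 2 remove [xfakh,jqgzp,mwh] add [xwbqv,awk,oil] -> 10 lines: xay vgs xwbqv awk oil dbk dfmv hdc rjfpe ckmye
Hunk 4: at line 2 remove [awk] add [hhw] -> 10 lines: xay vgs xwbqv hhw oil dbk dfmv hdc rjfpe ckmye
Hunk 5: at line 4 remove [oil,dbk,dfmv] add [mik,akw,btsw] -> 10 lines: xay vgs xwbqv hhw mik akw btsw hdc rjfpe ckmye
Hunk 6: at line 8 remove [rjfpe] add [jzr,crmud] -> 11 lines: xay vgs xwbqv hhw mik akw btsw hdc jzr crmud ckmye
Hunk 7: at line 2 remove [hhw] add [cod] -> 11 lines: xay vgs xwbqv cod mik akw btsw hdc jzr crmud ckmye
Final line 3: xwbqv

Answer: xwbqv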